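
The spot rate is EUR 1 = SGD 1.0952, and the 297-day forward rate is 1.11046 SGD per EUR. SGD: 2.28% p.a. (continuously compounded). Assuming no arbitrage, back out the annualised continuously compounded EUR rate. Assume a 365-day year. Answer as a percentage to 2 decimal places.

T = 297/365 years.
By CIP, F/S equals the SGD-to-EUR growth ratio: 1.11046/1.0952 = 1.0139335.
The SGD side grows by e^(0.0228×297/365) = 1.0187255.
Hence g_EUR = 1.0047261.
r = ln(1.0047261)/(297/365) = 0.005794 → 0.58%.

0.58%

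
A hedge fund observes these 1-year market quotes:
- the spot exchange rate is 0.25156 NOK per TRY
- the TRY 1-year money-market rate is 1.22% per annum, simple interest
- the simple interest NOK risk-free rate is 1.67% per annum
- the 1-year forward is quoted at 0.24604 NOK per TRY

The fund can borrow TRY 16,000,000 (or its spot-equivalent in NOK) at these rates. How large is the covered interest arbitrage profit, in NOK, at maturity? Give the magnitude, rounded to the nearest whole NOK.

T = 1 year.
Invest the TRY and cover forward: 16,000,000 × 1.012200 × 0.24604 = NOK 3,984,667.01.
Convert at spot and invest in NOK: 16,000,000 × 0.25156 × 1.016700 = NOK 4,092,176.83.
The quoted forward undervalues TRY, so borrow TRY, convert to NOK at spot, deposit the NOK at 1.67%, and buy TRY forward at 0.24604 to cover the loan.
The gap between the two covered legs is NOK 107,510.

NOK 107,510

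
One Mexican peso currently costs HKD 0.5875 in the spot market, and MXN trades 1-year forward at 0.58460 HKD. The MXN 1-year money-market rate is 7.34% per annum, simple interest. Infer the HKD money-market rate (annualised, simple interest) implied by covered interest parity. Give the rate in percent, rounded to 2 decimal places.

6.81%

T = 1 year.
By CIP, F/S equals the HKD-to-MXN growth ratio: 0.5846/0.5875 = 0.9950638.
The MXN side grows by 1 + 0.0734×1 = 1.073400.
Hence g_HKD = 1.0681015.
r = (1.0681015 − 1)/1 = 0.068102 → 6.81%.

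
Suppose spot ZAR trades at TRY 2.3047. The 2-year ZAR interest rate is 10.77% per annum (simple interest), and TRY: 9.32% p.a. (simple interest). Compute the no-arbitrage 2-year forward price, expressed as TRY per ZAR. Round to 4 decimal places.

2.2497

T = 2 years.
TRY accumulates by 1 + 0.0932×2 = 1.186400.
ZAR accumulates by 1 + 0.1077×2 = 1.215400.
Forward (TRY per ZAR) = 2.3047 × 1.186400 / 1.215400 = 2.249709.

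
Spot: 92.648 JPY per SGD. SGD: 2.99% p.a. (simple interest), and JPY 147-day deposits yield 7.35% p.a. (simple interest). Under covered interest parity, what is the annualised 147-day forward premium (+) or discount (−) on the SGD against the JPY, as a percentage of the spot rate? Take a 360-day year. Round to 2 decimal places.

T = 147/360 years.
CIP forward (JPY per SGD) = 92.648 × 1.0300125/1.0122092 = 94.277545.
(F − S)/S ÷ T = (94.277545 − 92.648)/92.648/(147/360) = 0.043074 → 4.31%.

+4.31%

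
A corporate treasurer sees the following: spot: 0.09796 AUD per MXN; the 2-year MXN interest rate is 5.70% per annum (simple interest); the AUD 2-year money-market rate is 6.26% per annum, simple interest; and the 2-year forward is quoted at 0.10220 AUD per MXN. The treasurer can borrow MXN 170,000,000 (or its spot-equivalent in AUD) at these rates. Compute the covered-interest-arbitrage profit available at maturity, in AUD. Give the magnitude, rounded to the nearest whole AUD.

AUD 616,455

T = 2 years.
Keep in MXN, deliver into the forward: 170,000,000·1.114000·0.10220 = AUD 19,354,636.00.
Swap to AUD now, deposit: 170,000,000·0.09796·1.125200 = AUD 18,738,180.64.
The quoted forward overvalues MXN, so borrow AUD, buy MXN at spot, deposit the MXN at 5.70%, and sell the proceeds forward at 0.10220.
The gap between the two covered legs is AUD 616,455.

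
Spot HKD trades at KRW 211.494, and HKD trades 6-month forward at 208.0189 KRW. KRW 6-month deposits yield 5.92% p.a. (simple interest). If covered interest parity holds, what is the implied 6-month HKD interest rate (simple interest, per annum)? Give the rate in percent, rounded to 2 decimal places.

T = 6/12 years.
F/S = 208.0189/211.494 = 0.9835688 = (growth of KRW) / (growth of HKD).
The KRW side grows by 1 + 0.0592×6/12 = 1.029600.
That pins the HKD growth at 1.0468002.
r = (1.0468002 − 1)/(6/12) = 0.093600 → 9.36%.

9.36%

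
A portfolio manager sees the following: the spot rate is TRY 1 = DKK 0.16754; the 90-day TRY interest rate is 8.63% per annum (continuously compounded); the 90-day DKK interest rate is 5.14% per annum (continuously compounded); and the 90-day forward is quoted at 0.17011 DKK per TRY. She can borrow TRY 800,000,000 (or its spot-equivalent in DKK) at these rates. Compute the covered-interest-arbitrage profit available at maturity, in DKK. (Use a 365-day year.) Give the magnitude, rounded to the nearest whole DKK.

DKK 3,273,381

T = 90/365 years.
Keep in TRY, deliver into the forward: 800,000,000·1.02150747412·0.17011 = DKK 139,014,909.14.
Swap to DKK now, deposit: 800,000,000·0.16754·1.01275462777 = DKK 135,741,528.27.
The quoted forward overvalues TRY, so borrow DKK, buy TRY at spot, deposit the TRY at 8.63%, and sell the proceeds forward at 0.17011.
Arbitrage profit = |139,014,909.14 − 135,741,528.27| = DKK 3,273,381.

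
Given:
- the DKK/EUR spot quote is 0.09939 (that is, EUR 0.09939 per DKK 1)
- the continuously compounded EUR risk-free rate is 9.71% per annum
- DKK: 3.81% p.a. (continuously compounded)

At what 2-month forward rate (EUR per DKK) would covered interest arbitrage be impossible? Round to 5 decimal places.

0.10037

T = 2/12 years.
Growth of 1 EUR over T: e^(0.0971×2/12) = 1.016315.
DKK growth factor: e^(0.0381×2/12) = 1.0063702.
So F = 0.09939 × 1.016315 / 1.0063702 = 0.1003722 (EUR/DKK).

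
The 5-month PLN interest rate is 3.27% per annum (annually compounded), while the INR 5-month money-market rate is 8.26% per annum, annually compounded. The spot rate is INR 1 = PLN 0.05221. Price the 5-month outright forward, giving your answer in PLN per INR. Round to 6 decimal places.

T = 5/12 years.
PLN accumulates by (1 + 0.0327)^(5/12) = 1.0134972.
Growth of 1 INR over T: (1 + 0.0826)^(5/12) = 1.0336218.
Forward (PLN per INR) = 0.05221 × 1.0134972 / 1.0336218 = 0.05119347.

0.051193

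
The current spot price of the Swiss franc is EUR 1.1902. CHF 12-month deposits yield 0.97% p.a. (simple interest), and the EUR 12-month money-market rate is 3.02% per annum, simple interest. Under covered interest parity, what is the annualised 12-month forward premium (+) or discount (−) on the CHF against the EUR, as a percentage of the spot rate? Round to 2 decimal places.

T = 1 year.
No-arbitrage forward: 1.1902 × 1.030200 / 1.009700 = 1.2143647 EUR/CHF.
Annualised premium = (F − S)/S × (1/T) = (1.2143647 − 1.1902)/1.1902 ÷ 1 = 2.03%.

+2.03%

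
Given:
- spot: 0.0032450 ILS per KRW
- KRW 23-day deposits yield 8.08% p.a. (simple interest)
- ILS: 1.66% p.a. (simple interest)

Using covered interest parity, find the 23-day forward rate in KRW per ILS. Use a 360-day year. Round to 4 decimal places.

T = 23/360 years.
ILS accumulates by 1 + 0.0166×23/360 = 1.001060556.
KRW growth factor: 1 + 0.0808×23/360 = 1.005162222.
CIP: F = S · (grow ILS)/(grow KRW) = 0.003245 × 1.001060556/1.005162222 = 0.00323175845 ILS per KRW.
Quoted the other way: 1/0.00323175845 = 309.4291 KRW per ILS.

309.4291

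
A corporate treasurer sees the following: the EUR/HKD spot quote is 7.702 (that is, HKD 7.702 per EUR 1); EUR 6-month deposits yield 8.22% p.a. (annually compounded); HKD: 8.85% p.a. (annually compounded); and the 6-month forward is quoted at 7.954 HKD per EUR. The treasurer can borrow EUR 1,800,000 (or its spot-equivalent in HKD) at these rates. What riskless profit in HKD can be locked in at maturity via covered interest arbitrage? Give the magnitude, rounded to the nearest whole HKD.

HKD 429,957

T = 6/12 years.
Invest the EUR and cover forward: 1,800,000 × 1.0402884215 × 7.954 = HKD 14,894,017.39.
Convert at spot and invest in HKD: 1,800,000 × 7.702 × 1.0433120339 = HKD 14,464,060.71.
The quoted forward overvalues EUR, so borrow HKD, buy EUR at spot, deposit the EUR at 8.22%, and sell the proceeds forward at 7.954.
The gap between the two covered legs is HKD 429,957.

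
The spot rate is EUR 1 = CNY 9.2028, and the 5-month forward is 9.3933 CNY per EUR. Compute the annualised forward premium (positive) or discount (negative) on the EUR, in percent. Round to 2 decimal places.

+4.97%

T = 5/12 years.
(F − S)/S = (9.3933 − 9.2028)/9.2028 = 0.0207002.
Annualise by dividing by T: 0.0207002 / (5/12) = 0.049680 → 4.97%.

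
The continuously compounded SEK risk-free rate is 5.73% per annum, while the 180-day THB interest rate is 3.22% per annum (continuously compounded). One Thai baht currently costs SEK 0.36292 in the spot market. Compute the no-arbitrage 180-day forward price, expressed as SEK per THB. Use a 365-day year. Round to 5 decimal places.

0.36744

T = 180/365 years.
SEK accumulates by e^(0.0573×180/365) = 1.0286606.
Growth of 1 THB over T: e^(0.0322×180/365) = 1.0160062.
Forward (SEK per THB) = 0.36292 × 1.0286606 / 1.0160062 = 0.3674402.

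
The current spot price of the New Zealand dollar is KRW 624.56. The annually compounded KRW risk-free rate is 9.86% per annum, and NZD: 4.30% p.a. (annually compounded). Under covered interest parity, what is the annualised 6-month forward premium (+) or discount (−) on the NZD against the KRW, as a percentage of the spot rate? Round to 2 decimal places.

+5.26%

T = 6/12 years.
No-arbitrage forward: 624.56 × 1.0481412 / 1.0212737 = 640.99082 KRW/NZD.
(F − S)/S ÷ T = (640.99082 − 624.56)/624.56/(6/12) = 0.052616 → 5.26%.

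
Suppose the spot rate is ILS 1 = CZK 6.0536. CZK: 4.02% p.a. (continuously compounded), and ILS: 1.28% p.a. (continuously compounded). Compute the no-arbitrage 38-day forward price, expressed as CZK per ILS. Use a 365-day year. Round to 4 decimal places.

T = 38/365 years.
Growth of 1 CZK over T: e^(0.0402×38/365) = 1.004194.
Growth of 1 ILS over T: e^(0.0128×38/365) = 1.0013335.
So F = 6.0536 × 1.004194 / 1.0013335 = 6.070893 (CZK/ILS).

6.0709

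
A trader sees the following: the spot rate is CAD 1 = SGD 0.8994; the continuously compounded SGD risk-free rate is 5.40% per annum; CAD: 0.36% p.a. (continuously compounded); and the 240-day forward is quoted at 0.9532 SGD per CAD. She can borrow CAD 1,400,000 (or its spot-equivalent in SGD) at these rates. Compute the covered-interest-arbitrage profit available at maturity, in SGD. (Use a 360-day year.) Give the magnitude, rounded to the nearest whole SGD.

T = 240/360 years.
Keep in CAD, deliver into the forward: 1,400,000·1.002402882·0.9532 = SGD 1,337,686.60.
Swap to SGD now, deposit: 1,400,000·0.8994·1.036655846 = SGD 1,305,315.58.
The quoted forward overvalues CAD, so borrow SGD, buy CAD at spot, deposit the CAD at 0.36%, and sell the proceeds forward at 0.9532.
The gap between the two covered legs is SGD 32,371.

SGD 32,371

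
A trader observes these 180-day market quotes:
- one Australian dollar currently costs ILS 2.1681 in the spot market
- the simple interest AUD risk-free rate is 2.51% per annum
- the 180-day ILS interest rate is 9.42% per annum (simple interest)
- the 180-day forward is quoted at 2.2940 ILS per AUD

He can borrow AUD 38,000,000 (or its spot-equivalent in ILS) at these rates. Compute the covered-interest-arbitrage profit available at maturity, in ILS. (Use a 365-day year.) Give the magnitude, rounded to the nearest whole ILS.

T = 180/365 years.
Invest the AUD and cover forward: 38,000,000 × 1.0123780822 × 2.2940 = ILS 88,251,022.18.
Convert at spot and invest in ILS: 38,000,000 × 2.1681 × 1.0464547945 = ILS 86,215,108.32.
The quoted forward overvalues AUD, so borrow ILS, buy AUD at spot, deposit the AUD at 2.51%, and sell the proceeds forward at 2.2940.
The gap between the two covered legs is ILS 2,035,914.

ILS 2,035,914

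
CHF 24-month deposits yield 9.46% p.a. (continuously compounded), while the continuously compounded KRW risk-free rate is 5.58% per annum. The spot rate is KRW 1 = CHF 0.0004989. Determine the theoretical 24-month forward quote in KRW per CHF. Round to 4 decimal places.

T = 2 years.
Growth of 1 CHF over T: e^(0.0946×2) = 1.2082825848.
KRW growth factor: e^(0.0558×2) = 1.118065545.
Forward (CHF per KRW) = 0.0004989 × 1.2082825848 / 1.118065545 = 0.0005391563887.
Invert for KRW per CHF: 1 / 0.0005391563887 = 1854.7494.

1854.7494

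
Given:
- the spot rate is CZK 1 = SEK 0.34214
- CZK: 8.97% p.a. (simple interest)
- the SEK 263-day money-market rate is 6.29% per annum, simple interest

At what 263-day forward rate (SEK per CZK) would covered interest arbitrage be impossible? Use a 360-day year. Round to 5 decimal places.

T = 263/360 years.
Growth of 1 SEK over T: 1 + 0.0629×263/360 = 1.0459519.
CZK accumulates by 1 + 0.0897×263/360 = 1.0655308.
CIP: F = S · (grow SEK)/(grow CZK) = 0.34214 × 1.0459519/1.0655308 = 0.3358533 SEK per CZK.

0.33585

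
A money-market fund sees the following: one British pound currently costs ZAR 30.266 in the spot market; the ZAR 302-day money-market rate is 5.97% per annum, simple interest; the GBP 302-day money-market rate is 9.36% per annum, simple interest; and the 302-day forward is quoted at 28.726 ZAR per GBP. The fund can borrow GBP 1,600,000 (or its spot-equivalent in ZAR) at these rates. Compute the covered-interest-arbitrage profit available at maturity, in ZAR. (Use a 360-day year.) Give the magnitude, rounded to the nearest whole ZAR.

T = 302/360 years.
Keep in GBP, deliver into the forward: 1,600,000·1.078520·28.726 = ZAR 49,570,504.83.
Swap to ZAR now, deposit: 1,600,000·30.266·1.0500816667 = ZAR 50,850,834.76.
The quoted forward undervalues GBP, so borrow GBP, convert to ZAR at spot, deposit the ZAR at 5.97%, and buy GBP forward at 28.726 to cover the loan.
Arbitrage profit = |49,570,504.83 − 50,850,834.76| = ZAR 1,280,330.

ZAR 1,280,330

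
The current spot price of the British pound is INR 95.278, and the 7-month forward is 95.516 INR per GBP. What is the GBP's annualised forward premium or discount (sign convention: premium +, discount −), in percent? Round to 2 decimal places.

+0.43%

T = 7/12 years.
Period premium: (95.516 − 95.278)/95.278 = 0.0024980.
Per annum: 0.0024980 / (7/12) = 0.004282 = 0.43%.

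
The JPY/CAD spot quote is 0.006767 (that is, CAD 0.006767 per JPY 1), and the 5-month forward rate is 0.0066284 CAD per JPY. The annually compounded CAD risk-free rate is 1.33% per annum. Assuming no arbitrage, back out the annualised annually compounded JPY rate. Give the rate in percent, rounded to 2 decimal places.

6.49%

T = 5/12 years.
CIP gives F = S · g_CAD/g_JPY, so g_CAD/g_JPY = 0.0066284/0.006767 = 0.9795183.
CAD growth factor: (1 + 0.0133)^(5/12) = 1.0055203.
Hence g_JPY = 1.0265457.
r = 1.0265457^(12/5) − 1 = 0.064898 → 6.49%.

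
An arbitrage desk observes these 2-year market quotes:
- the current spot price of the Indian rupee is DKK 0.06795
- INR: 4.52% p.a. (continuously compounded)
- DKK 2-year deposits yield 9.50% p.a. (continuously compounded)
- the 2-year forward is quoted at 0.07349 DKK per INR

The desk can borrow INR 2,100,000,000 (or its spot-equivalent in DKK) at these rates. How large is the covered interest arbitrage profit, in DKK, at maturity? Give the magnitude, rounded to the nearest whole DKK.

T = 2 years.
Keep in INR, deliver into the forward: 2,100,000,000·1.09461204096·0.07349 = DKK 168,930,381.67.
Swap to DKK now, deposit: 2,100,000,000·0.06795·1.20924959766 = DKK 172,553,871.34.
The quoted forward undervalues INR, so borrow INR, convert to DKK at spot, deposit the DKK at 9.50%, and buy INR forward at 0.07349 to cover the loan.
Arbitrage profit = |168,930,381.67 − 172,553,871.34| = DKK 3,623,490.

DKK 3,623,490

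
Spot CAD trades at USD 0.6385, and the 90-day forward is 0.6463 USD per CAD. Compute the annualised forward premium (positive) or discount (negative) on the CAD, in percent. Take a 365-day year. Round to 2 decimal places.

T = 90/365 years.
Period premium: (0.6463 − 0.6385)/0.6385 = 0.0122161.
Annualise by dividing by T: 0.0122161 / (90/365) = 0.049543 → 4.95%.

+4.95%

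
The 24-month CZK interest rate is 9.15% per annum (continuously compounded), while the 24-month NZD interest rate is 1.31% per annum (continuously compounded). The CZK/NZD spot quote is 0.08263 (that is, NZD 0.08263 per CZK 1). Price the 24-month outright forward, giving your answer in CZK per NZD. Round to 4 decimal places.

14.1566

T = 2 years.
NZD growth factor: e^(0.0131×2) = 1.02654624.
Growth of 1 CZK over T: e^(0.0915×2) = 1.20081441.
CIP: F = S · (grow NZD)/(grow CZK) = 0.08263 × 1.02654624/1.20081441 = 0.070638323 NZD per CZK.
Invert for CZK per NZD: 1 / 0.070638323 = 14.1566.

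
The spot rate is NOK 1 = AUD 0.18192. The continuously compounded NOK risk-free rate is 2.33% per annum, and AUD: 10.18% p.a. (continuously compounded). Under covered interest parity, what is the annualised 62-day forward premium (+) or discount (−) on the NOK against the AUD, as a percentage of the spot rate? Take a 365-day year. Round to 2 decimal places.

T = 62/365 years.
CIP forward (AUD per NOK) = 0.18192 × 1.0174424/1.0039657 = 0.18436200.
(F − S)/S ÷ T = (0.18436200 − 0.18192)/0.18192/(62/365) = 0.079025 → 7.90%.

+7.90%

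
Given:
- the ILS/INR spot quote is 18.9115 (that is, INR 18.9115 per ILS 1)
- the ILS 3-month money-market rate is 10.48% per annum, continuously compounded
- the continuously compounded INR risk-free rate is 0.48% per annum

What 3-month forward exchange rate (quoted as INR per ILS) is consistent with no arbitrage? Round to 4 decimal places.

T = 3/12 years.
INR accumulates by e^(0.0048×3/12) = 1.00120072.
ILS accumulates by e^(0.1048×3/12) = 1.02654624.
CIP: F = S · (grow INR)/(grow ILS) = 18.9115 × 1.00120072/1.02654624 = 18.444573 INR per ILS.

18.4446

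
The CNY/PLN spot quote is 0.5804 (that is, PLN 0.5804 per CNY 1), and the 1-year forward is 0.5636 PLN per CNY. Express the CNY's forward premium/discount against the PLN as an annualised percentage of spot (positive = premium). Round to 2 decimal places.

T = 1 year.
(F − S)/S = (0.5636 − 0.5804)/0.5804 = -0.0289456.
×(1/T) gives -2.89% p.a.

-2.89%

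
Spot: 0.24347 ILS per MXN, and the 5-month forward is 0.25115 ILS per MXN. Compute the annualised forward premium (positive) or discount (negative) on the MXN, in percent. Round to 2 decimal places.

+7.57%

T = 5/12 years.
MXN trades forward at +3.15439% vs spot over the period.
Annualise by dividing by T: 0.0315439 / (5/12) = 0.075705 → 7.57%.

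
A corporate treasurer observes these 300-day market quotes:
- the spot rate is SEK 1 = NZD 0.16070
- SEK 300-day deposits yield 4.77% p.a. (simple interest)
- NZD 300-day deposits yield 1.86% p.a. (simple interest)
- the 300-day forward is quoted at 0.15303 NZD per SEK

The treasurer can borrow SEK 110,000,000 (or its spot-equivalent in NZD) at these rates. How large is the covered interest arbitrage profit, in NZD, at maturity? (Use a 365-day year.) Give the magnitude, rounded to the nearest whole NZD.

T = 300/365 years.
Invest the SEK and cover forward: 110,000,000 × 1.0392054795 × 0.15303 = NZD 17,493,257.60.
Convert at spot and invest in NZD: 110,000,000 × 0.16070 × 1.0152876712 = NZD 17,947,240.16.
The quoted forward undervalues SEK, so borrow SEK, convert to NZD at spot, deposit the NZD at 1.86%, and buy SEK forward at 0.15303 to cover the loan.
The gap between the two covered legs is NZD 453,983.

NZD 453,983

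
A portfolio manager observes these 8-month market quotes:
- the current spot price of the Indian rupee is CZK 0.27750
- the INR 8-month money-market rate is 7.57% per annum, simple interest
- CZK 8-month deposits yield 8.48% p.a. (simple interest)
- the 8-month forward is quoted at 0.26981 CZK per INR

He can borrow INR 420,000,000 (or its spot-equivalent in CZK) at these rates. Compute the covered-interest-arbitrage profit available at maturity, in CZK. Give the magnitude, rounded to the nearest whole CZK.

CZK 4,099,867

T = 8/12 years.
Keep in INR, deliver into the forward: 420,000,000·1.05046666667·0.26981 = CZK 119,039,092.76.
Swap to CZK now, deposit: 420,000,000·0.27750·1.05653333333 = CZK 123,138,960.00.
The quoted forward undervalues INR, so borrow INR, convert to CZK at spot, deposit the CZK at 8.48%, and buy INR forward at 0.26981 to cover the loan.
Profit = 123,138,960.00 − 119,039,092.76 = CZK 4,099,867.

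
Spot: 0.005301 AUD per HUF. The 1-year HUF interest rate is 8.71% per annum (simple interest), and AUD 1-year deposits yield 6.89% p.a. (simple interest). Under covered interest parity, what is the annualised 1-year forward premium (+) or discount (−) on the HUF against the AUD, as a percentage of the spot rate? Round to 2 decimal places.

-1.67%

T = 1 year.
CIP forward (AUD per HUF) = 0.005301 × 1.068900/1.087100 = 0.005212252.
Annualised premium = (F − S)/S × (1/T) = (0.005212252 − 0.005301)/0.005301 ÷ 1 = -1.67%.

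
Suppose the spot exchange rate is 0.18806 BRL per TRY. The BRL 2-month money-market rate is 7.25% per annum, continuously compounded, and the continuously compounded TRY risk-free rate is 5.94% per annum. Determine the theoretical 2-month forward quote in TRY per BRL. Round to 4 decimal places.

T = 2/12 years.
BRL growth factor: e^(0.0725×2/12) = 1.0121566.
Growth of 1 TRY over T: e^(0.0594×2/12) = 1.0099492.
Forward (BRL per TRY) = 0.18806 × 1.0121566 / 1.0099492 = 0.1884710.
Quoted the other way: 1/0.1884710 = 5.3059 TRY per BRL.

5.3059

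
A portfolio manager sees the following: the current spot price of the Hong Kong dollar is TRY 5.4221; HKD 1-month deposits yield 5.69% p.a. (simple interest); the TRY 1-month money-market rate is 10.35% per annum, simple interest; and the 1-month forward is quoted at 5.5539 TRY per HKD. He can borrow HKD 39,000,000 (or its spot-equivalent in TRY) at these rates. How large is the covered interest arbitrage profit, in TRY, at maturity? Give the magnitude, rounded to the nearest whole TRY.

TRY 4,343,396

T = 1/12 years.
Keep in HKD, deliver into the forward: 39,000,000·1.00474166667·5.5539 = TRY 217,629,154.96.
Swap to TRY now, deposit: 39,000,000·5.4221·1.008625 = TRY 213,285,758.89.
The quoted forward overvalues HKD, so borrow TRY, buy HKD at spot, deposit the HKD at 5.69%, and sell the proceeds forward at 5.5539.
Profit = 217,629,154.96 − 213,285,758.89 = TRY 4,343,396.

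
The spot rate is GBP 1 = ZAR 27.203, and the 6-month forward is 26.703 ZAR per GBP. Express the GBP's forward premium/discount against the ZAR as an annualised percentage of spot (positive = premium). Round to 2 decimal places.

T = 6/12 years.
Period premium: (26.703 − 27.203)/27.203 = -0.0183803.
×(1/T) gives -3.68% p.a.

-3.68%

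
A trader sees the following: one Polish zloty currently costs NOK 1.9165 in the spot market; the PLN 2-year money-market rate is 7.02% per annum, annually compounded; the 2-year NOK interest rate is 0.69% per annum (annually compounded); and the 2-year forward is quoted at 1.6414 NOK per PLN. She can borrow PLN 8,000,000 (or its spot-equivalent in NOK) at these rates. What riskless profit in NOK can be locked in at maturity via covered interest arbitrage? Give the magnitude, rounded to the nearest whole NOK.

NOK 504,780

T = 2 years.
Invest the PLN and cover forward: 8,000,000 × 1.14532804 × 1.6414 = NOK 15,039,531.56.
Convert at spot and invest in NOK: 8,000,000 × 1.9165 × 1.01384761 = NOK 15,544,311.56.
The quoted forward undervalues PLN, so borrow PLN, convert to NOK at spot, deposit the NOK at 0.69%, and buy PLN forward at 1.6414 to cover the loan.
Arbitrage profit = |15,039,531.56 − 15,544,311.56| = NOK 504,780.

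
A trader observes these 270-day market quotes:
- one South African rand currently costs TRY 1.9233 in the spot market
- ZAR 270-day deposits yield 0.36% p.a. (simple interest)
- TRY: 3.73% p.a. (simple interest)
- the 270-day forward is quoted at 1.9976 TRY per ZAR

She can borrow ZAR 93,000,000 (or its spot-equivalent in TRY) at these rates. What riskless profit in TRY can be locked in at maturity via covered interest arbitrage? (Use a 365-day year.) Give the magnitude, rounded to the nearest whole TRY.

T = 270/365 years.
Invest the ZAR and cover forward: 93,000,000 × 1.0026630137 × 1.9976 = TRY 186,271,526.16.
Convert at spot and invest in TRY: 93,000,000 × 1.9233 × 1.02759178082 = TRY 183,802,156.30.
The quoted forward overvalues ZAR, so borrow TRY, buy ZAR at spot, deposit the ZAR at 0.36%, and sell the proceeds forward at 1.9976.
Arbitrage profit = |186,271,526.16 − 183,802,156.30| = TRY 2,469,370.

TRY 2,469,370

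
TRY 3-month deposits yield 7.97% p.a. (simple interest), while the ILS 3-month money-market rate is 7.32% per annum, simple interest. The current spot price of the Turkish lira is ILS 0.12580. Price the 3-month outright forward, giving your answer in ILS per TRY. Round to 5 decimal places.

0.12560

T = 3/12 years.
Growth of 1 ILS over T: 1 + 0.0732×3/12 = 1.018300.
TRY growth factor: 1 + 0.0797×3/12 = 1.019925.
Forward (ILS per TRY) = 0.1258 × 1.018300 / 1.019925 = 0.1255996.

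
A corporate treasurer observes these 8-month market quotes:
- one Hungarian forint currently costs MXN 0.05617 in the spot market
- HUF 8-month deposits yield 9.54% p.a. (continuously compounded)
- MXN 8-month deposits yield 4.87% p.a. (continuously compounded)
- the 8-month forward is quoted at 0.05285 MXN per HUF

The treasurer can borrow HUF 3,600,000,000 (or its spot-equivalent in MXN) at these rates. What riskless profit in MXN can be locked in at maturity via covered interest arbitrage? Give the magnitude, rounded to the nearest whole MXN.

T = 8/12 years.
Invest the HUF and cover forward: 3,600,000,000 × 1.06566604708 × 0.05285 = MXN 202,753,622.12.
Convert at spot and invest in MXN: 3,600,000,000 × 0.05617 × 1.03299945925 = MXN 208,884,886.65.
The quoted forward undervalues HUF, so borrow HUF, convert to MXN at spot, deposit the MXN at 4.87%, and buy HUF forward at 0.05285 to cover the loan.
Arbitrage profit = |202,753,622.12 − 208,884,886.65| = MXN 6,131,265.

MXN 6,131,265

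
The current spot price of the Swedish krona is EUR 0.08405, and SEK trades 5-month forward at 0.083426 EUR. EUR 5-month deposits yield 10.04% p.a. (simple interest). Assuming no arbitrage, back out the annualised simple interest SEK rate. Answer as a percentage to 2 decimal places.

11.91%

T = 5/12 years.
CIP gives F = S · g_EUR/g_SEK, so g_EUR/g_SEK = 0.083426/0.08405 = 0.9925758.
The EUR side grows by 1 + 0.1004×5/12 = 1.0418333.
That pins the SEK growth at 1.0496259.
(1.0496259 − 1)/T = 0.119102, i.e. 11.91%.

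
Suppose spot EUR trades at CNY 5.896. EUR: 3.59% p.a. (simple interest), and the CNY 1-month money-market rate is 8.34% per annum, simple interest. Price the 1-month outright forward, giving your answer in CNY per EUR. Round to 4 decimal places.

T = 1/12 years.
CNY accumulates by 1 + 0.0834×1/12 = 1.006950.
EUR accumulates by 1 + 0.0359×1/12 = 1.0029917.
Forward (CNY per EUR) = 5.896 × 1.006950 / 1.0029917 = 5.919269.

5.9193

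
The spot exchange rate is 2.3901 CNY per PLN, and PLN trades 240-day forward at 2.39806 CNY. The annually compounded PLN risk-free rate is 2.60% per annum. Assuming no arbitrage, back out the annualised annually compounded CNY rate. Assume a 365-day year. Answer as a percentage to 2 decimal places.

T = 240/365 years.
By CIP, F/S equals the CNY-to-PLN growth ratio: 2.39806/2.3901 = 1.0033304.
PLN growth factor: (1 + 0.0260)^(240/365) = 1.0170207.
Hence g_CNY = 1.0204078.
Annualise: 1.0204078^(365/240) − 1 = 0.031201 = 3.12%.

3.12%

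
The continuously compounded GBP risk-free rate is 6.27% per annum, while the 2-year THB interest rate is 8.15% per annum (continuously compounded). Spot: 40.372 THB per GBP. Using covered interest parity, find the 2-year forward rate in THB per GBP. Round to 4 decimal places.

41.9189

T = 2 years.
Growth of 1 THB over T: e^(0.0815×2) = 1.17703669.
Growth of 1 GBP over T: e^(0.0627×2) = 1.1336018.
Forward (THB per GBP) = 40.372 × 1.17703669 / 1.1336018 = 41.918887.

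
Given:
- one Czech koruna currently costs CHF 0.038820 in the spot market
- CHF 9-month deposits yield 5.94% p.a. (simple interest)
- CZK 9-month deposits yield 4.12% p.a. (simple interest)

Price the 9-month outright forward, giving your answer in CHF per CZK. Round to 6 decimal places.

T = 9/12 years.
CHF growth factor: 1 + 0.0594×9/12 = 1.044550.
CZK growth factor: 1 + 0.0412×9/12 = 1.030900.
So F = 0.03882 × 1.044550 / 1.030900 = 0.03933401 (CHF/CZK).

0.039334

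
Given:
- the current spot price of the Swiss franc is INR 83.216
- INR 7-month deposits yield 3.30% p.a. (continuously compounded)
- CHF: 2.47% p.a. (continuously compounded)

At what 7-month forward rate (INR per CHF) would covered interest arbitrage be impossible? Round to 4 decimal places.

83.6199

T = 7/12 years.
INR growth factor: e^(0.0330×7/12) = 1.01943648.
CHF growth factor: e^(0.0247×7/12) = 1.01451263.
CIP: F = S · (grow INR)/(grow CHF) = 83.216 × 1.01943648/1.01451263 = 83.619882 INR per CHF.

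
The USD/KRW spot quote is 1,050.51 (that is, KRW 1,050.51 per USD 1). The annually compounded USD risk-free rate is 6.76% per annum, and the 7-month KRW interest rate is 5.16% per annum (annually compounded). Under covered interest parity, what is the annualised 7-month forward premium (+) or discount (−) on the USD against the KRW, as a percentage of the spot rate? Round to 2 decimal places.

-1.50%

T = 7/12 years.
CIP forward (KRW per USD) = 1050.51 × 1.0297841/1.038895 = 1041.29724.
(F − S)/S ÷ T = (1041.29724 − 1050.51)/1050.51/(7/12) = -0.015034 → -1.50%.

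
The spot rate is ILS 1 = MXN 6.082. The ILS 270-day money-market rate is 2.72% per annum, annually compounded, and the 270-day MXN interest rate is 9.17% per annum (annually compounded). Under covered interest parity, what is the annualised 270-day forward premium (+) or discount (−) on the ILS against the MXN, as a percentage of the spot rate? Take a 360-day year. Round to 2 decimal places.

+6.23%

T = 270/360 years.
F = S · g_MXN/g_ILS = 6.082 × 1.0680153/1.0203314 = 6.366235.
Annualised premium = (F − S)/S × (1/T) = (6.366235 − 6.082)/6.082 ÷ (270/360) = 6.23%.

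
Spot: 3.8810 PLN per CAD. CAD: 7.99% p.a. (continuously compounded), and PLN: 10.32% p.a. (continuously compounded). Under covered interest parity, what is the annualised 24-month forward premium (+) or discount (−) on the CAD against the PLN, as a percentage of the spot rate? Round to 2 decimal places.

T = 2 years.
No-arbitrage forward: 3.881 × 1.2292448 / 1.1732762 = 4.0661347 PLN/CAD.
Annualised premium = (F − S)/S × (1/T) = (4.0661347 − 3.881)/3.881 ÷ 2 = 2.39%.

+2.39%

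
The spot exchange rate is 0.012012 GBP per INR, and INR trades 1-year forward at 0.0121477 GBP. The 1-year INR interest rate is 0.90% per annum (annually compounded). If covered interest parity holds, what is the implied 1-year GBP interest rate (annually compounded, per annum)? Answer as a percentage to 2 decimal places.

T = 1 year.
F/S = 0.0121477/0.012012 = 1.0112970 = (growth of GBP) / (growth of INR).
The INR side grows by (1 + 0.0090)^1 = 1.009000.
That pins the GBP growth at 1.0203987.
Annualise: 1.0203987^(1/1) − 1 = 0.020399 = 2.04%.

2.04%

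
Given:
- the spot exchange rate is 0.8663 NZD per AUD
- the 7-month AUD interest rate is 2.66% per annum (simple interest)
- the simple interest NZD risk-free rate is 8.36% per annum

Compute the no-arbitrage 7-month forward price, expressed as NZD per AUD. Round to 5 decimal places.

0.89466

T = 7/12 years.
NZD accumulates by 1 + 0.0836×7/12 = 1.0487667.
Growth of 1 AUD over T: 1 + 0.0266×7/12 = 1.0155167.
CIP: F = S · (grow NZD)/(grow AUD) = 0.8663 × 1.0487667/1.0155167 = 0.8946644 NZD per AUD.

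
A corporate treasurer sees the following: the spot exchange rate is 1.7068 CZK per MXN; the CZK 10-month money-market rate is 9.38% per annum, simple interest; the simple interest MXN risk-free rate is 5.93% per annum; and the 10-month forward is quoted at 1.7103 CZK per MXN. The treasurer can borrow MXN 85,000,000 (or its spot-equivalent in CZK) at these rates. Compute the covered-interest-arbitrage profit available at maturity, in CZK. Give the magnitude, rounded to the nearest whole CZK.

CZK 3,858,791

T = 10/12 years.
Route A — deposit MXN, sell forward: 85,000,000 × 1.04941666667 × 1.7103 = CZK 152,559,472.63.
Route B — convert at spot, deposit CZK: 85,000,000 × 1.7068 × 1.07816666667 = CZK 156,418,263.67.
The quoted forward undervalues MXN, so borrow MXN, convert to CZK at spot, deposit the CZK at 9.38%, and buy MXN forward at 1.7103 to cover the loan.
The gap between the two covered legs is CZK 3,858,791.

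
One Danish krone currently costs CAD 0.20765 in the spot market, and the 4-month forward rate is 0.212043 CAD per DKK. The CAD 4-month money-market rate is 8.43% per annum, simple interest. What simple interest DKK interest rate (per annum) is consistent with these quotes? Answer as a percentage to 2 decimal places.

2.04%

T = 4/12 years.
F/S = 0.212043/0.20765 = 1.0211558 = (growth of CAD) / (growth of DKK).
CAD growth factor: 1 + 0.0843×4/12 = 1.028100.
Hence g_DKK = 1.0068003.
(1.0068003 − 1)/T = 0.020401, i.e. 2.04%.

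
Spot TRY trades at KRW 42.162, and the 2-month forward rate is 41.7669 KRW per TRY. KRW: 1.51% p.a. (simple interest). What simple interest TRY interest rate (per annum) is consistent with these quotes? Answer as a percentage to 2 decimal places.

7.20%

T = 2/12 years.
CIP gives F = S · g_KRW/g_TRY, so g_KRW/g_TRY = 41.7669/42.162 = 0.9906290.
The KRW side grows by 1 + 0.0151×2/12 = 1.0025167.
That pins the TRY growth at 1.0120002.
(1.0120002 − 1)/T = 0.072001, i.e. 7.20%.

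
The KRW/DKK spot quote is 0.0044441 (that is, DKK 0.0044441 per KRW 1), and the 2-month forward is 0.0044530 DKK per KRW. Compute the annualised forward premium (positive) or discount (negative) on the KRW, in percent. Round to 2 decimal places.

T = 2/12 years.
(F − S)/S = (0.0044530 − 0.0044441)/0.0044441 = 0.0020027.
Per annum: 0.0020027 / (2/12) = 0.012016 = 1.20%.

+1.20%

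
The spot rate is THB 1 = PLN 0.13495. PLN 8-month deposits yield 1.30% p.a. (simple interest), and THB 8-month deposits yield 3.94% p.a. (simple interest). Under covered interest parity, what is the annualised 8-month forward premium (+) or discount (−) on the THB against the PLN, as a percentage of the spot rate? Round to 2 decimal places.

-2.57%

T = 8/12 years.
F = S · g_PLN/g_THB = 0.13495 × 1.0086667/1.0262667 = 0.13263567.
Annualised premium = (F − S)/S × (1/T) = (0.13263567 − 0.13495)/0.13495 ÷ (8/12) = -2.57%.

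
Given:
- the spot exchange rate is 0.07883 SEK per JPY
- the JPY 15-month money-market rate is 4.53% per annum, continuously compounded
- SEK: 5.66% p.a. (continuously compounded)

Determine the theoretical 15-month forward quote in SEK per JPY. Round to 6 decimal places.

T = 15/12 years.
Growth of 1 SEK over T: e^(0.0566×15/12) = 1.0733129.
JPY accumulates by e^(0.0453×15/12) = 1.0582589.
CIP: F = S · (grow SEK)/(grow JPY) = 0.07883 × 1.0733129/1.0582589 = 0.07995138 SEK per JPY.

0.079951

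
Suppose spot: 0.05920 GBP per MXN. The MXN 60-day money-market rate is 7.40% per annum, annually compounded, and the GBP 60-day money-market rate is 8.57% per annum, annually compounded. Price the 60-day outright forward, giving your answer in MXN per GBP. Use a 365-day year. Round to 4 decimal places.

T = 60/365 years.
Growth of 1 GBP over T: (1 + 0.0857)^(60/365) = 1.01360819.
MXN accumulates by (1 + 0.0740)^(60/365) = 1.01180447.
CIP: F = S · (grow GBP)/(grow MXN) = 0.0592 × 1.01360819/1.01180447 = 0.059305534 GBP per MXN.
Invert for MXN per GBP: 1 / 0.059305534 = 16.8618.

16.8618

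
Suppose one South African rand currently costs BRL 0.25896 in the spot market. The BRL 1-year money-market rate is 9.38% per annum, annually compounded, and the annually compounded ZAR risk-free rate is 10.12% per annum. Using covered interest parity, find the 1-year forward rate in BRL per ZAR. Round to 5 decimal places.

0.25722

T = 1 year.
BRL growth factor: (1 + 0.0938)^1 = 1.093800.
ZAR accumulates by (1 + 0.1012)^1 = 1.101200.
So F = 0.25896 × 1.093800 / 1.101200 = 0.2572198 (BRL/ZAR).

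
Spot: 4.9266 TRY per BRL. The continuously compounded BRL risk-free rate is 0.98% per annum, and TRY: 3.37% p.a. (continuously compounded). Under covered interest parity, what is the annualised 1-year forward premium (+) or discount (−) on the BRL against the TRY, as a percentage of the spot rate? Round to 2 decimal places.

+2.42%

T = 1 year.
CIP forward (TRY per BRL) = 4.9266 × 1.0342743/1.0098482 = 5.0457641.
Annualised premium = (F − S)/S × (1/T) = (5.0457641 − 4.9266)/4.9266 ÷ 1 = 2.42%.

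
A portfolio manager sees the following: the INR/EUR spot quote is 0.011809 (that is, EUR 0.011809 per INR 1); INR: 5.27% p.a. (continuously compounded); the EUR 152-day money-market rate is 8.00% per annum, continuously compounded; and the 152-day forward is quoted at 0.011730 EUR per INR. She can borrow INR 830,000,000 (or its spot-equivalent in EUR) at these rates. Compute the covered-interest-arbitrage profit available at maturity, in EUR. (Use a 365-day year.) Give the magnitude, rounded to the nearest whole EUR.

T = 152/365 years.
Route A — deposit INR, sell forward: 830,000,000 × 1.022188893 × 0.011730 = EUR 9,951,928.84.
Route B — convert at spot, deposit EUR: 830,000,000 × 0.011809 × 1.03387623 = EUR 10,133,506.85.
The quoted forward undervalues INR, so borrow INR, convert to EUR at spot, deposit the EUR at 8.00%, and buy INR forward at 0.011730 to cover the loan.
Profit = 10,133,506.85 − 9,951,928.84 = EUR 181,578.

EUR 181,578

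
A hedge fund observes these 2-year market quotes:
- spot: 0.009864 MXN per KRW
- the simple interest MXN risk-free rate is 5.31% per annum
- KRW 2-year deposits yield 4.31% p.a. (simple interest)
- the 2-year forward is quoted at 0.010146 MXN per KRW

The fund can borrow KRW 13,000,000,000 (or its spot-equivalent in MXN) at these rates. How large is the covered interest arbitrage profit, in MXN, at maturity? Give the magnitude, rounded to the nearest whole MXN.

T = 2 years.
Keep in KRW, deliver into the forward: 13,000,000,000·1.086200·0.010146 = MXN 143,267,607.60.
Swap to MXN now, deposit: 13,000,000,000·0.009864·1.106200 = MXN 141,850,238.40.
The quoted forward overvalues KRW, so borrow MXN, buy KRW at spot, deposit the KRW at 4.31%, and sell the proceeds forward at 0.010146.
Arbitrage profit = |143,267,607.60 − 141,850,238.40| = MXN 1,417,369.

MXN 1,417,369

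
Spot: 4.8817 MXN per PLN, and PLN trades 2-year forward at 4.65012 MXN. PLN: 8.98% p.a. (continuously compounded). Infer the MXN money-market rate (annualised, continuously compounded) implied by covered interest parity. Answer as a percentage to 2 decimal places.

T = 2 years.
F/S = 4.65012/4.8817 = 0.9525616 = (growth of MXN) / (growth of PLN).
The PLN side grows by e^(0.0898×2) = 1.1967386.
So the MXN growth factor = 1.1399672.
r = ln(1.1399672)/2 = 0.065500 → 6.55%.

6.55%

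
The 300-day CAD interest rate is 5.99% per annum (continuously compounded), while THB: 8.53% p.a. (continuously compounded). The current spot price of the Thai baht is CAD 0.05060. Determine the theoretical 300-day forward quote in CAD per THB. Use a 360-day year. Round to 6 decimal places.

0.049540

T = 300/360 years.
Growth of 1 CAD over T: e^(0.0599×300/360) = 1.0511835.
Growth of 1 THB over T: e^(0.0853×300/360) = 1.0736707.
Forward (CAD per THB) = 0.0506 × 1.0511835 / 1.0736707 = 0.04954022.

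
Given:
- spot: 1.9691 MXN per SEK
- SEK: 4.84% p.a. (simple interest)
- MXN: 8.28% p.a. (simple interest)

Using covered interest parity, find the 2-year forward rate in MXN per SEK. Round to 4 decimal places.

2.0926

T = 2 years.
MXN growth factor: 1 + 0.0828×2 = 1.165600.
Growth of 1 SEK over T: 1 + 0.0484×2 = 1.096800.
Forward (MXN per SEK) = 1.9691 × 1.165600 / 1.096800 = 2.092618.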